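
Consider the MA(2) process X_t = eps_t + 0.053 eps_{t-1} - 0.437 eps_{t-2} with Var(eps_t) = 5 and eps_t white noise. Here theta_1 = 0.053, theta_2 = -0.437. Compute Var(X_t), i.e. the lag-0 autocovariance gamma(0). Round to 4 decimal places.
\gamma(0) = 5.9689

For an MA(q) process X_t = eps_t + sum_i theta_i eps_{t-i} with
Var(eps_t) = sigma^2, the variance is
  gamma(0) = sigma^2 * (1 + sum_i theta_i^2).
  sum_i theta_i^2 = (0.053)^2 + (-0.437)^2 = 0.002809 + 0.190969 = 0.193778.
  gamma(0) = 5 * (1 + 0.193778) = 5 * 1.193778 = 5.96889, which rounds to 5.9689.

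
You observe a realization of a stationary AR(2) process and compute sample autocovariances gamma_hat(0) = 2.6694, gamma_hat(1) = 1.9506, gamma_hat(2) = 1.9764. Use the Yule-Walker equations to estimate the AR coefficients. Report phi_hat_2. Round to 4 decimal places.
\hat\phi_{2} = 0.4429

The Yule-Walker equations for an AR(p) process read, in matrix form,
  Gamma_p phi = r_p,   with   (Gamma_p)_{ij} = gamma(|i - j|),
                       (r_p)_i = gamma(i),   i,j = 1..p.
Substitute the sample gammas (Toeplitz matrix and right-hand side of size 2):
  Gamma_p = [[2.6694, 1.9506], [1.9506, 2.6694]]
  r_p     = [1.9506, 1.9764]
Written out:
  2.6694 phi_1 + 1.9506 phi_2 = 1.9506
  1.9506 phi_1 + 2.6694 phi_2 = 1.9764
Solve by Cramer's rule:
  det = gamma(0)^2 - gamma(1)^2 = (2.6694)^2 - (1.9506)^2 = 7.12569636 - 3.80484036 = 3.320856
  phi_hat_1 = [gamma(1) gamma(0) - gamma(1) gamma(2)] / det = [(1.9506)(2.6694) - (1.9506)(1.9764)] / 3.320856 = 1.3517658 / 3.320856 = 0.4071
  phi_hat_2 = [gamma(0) gamma(2) - gamma(1)^2] / det = [(2.6694)(1.9764) - (1.9506)^2] / 3.320856 = 1.4709618 / 3.320856 = 0.4429
So phi_hat = [0.4071, 0.4429].
Therefore phi_hat_2 = 0.4429.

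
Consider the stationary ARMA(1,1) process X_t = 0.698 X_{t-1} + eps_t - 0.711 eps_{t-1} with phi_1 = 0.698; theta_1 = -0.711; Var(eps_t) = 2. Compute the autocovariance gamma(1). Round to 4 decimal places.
\gamma(1) = -0.0255

Multiply the model equation by X_{t-k} and take expectations. With theta_0 = psi_0 = 1 and psi_j the MA(infinity) weights, this gives
  gamma(k) - sum_i phi_i gamma(k-i) = c_k,
  c_k = sigma^2 * sum_{j=k..q} theta_j psi_{j-k}   (c_k = 0 for k > q),
using gamma(-m) = gamma(m).
psi-weights needed (psi_j = theta_j + sum_i phi_i psi_{j-i}):
  psi_1 = theta_1 + phi_1 = -0.711 + (0.698) = -0.013
Right-hand sides:
  c_0 = sigma^2 (1 + theta_1 psi_1) = 2 * (1 + (-0.711)(-0.013)) = 2 * 1.009243 = 2.018486
  c_1 = sigma^2 theta_1 = 2 * (-0.711) = -1.422
  c_2 = 0
Equations for k = 0 and k = 1 (AR order 1):
  gamma(0) = phi_1 gamma(1) + c_0
  gamma(1) = phi_1 gamma(0) + c_1
Substituting the second into the first: gamma(0) (1 - phi_1^2) = c_0 + phi_1 c_1, so
  gamma(0) = (c_0 + phi_1 c_1) / (1 - phi_1^2) = (2.018486 + (0.698)(-1.422)) / (1 - (0.698)^2) = 1.02593 / 0.512796 = 2.000659.
  gamma(1) = phi_1 gamma(0) + c_1 = (0.698)(2.000659) + (-1.422) = -0.02554.
Therefore gamma(1) = -0.0255 (to 4 decimal places).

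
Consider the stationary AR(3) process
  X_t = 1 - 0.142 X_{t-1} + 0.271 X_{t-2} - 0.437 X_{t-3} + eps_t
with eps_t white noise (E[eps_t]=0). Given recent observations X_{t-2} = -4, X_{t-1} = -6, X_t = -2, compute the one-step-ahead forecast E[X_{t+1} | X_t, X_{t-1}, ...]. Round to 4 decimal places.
E[X_{t+1} \mid \mathcal F_t] = 1.4060

For an AR(p) model X_t = c + sum_i phi_i X_{t-i} + eps_t, the
one-step-ahead conditional mean is
  E[X_{t+1} | X_t, ...] = c + sum_i phi_i X_{t+1-i}.
Substitute known values:
  E[X_{t+1} | ...] = 1 + (-0.142) * (-2) + (0.271) * (-6) + (-0.437) * (-4)
                   = 1.4060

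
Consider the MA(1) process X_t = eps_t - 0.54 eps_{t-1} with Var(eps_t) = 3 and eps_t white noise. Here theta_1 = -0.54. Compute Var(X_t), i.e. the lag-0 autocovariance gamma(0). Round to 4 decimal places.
\gamma(0) = 3.8748

For an MA(q) process X_t = eps_t + sum_i theta_i eps_{t-i} with
Var(eps_t) = sigma^2, the variance is
  gamma(0) = sigma^2 * (1 + sum_i theta_i^2).
  sum_i theta_i^2 = (-0.54)^2 = 0.2916.
  gamma(0) = 3 * (1 + 0.2916) = 3 * 1.2916 = 3.8748.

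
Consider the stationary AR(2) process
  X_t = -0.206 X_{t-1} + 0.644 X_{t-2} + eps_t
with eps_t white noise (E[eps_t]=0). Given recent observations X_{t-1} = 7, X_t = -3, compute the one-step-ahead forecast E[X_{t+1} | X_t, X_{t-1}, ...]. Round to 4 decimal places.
E[X_{t+1} \mid \mathcal F_t] = 5.1260

For an AR(p) model X_t = c + sum_i phi_i X_{t-i} + eps_t, the
one-step-ahead conditional mean is
  E[X_{t+1} | X_t, ...] = c + sum_i phi_i X_{t+1-i}.
Substitute known values:
  E[X_{t+1} | ...] = (-0.206) * (-3) + (0.644) * (7)
                   = 5.1260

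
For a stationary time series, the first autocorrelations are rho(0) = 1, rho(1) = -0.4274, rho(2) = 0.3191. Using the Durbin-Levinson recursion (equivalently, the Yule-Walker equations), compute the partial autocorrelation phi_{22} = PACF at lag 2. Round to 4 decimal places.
\phi_{22} = 0.1669

The PACF at lag k is phi_{kk}, the last component of the solution
to the Yule-Walker system G_k phi = r_k where
  (G_k)_{ij} = rho(|i - j|), (r_k)_i = rho(i), i,j = 1..k.
Equivalently, Durbin-Levinson gives phi_{kk} iteratively:
  phi_{11} = rho(1)
  phi_{kk} = [rho(k) - sum_{j=1..k-1} phi_{k-1,j} rho(k-j)]
            / [1 - sum_{j=1..k-1} phi_{k-1,j} rho(j)],
  phi_{k,j} = phi_{k-1,j} - phi_{kk} phi_{k-1,k-j},  j = 1..k-1.
Step k = 1:
  phi_11 = rho(1) = -0.4274.
Step k = 2:
  phi_22 = [rho(2) - phi_11 rho(1)] / [1 - phi_11 rho(1)] = [0.3191 - (-0.4274)(-0.4274)] / [1 - (-0.4274)(-0.4274)]
         = 0.13642924 / 0.81732924 = 0.1669.
Therefore phi_{22} = 0.1669.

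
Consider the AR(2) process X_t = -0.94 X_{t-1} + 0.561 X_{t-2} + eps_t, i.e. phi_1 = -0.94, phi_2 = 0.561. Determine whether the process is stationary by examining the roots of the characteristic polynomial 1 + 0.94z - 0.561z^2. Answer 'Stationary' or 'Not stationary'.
\text{Not stationary}

The AR(p) characteristic polynomial is P(z) = 1 + 0.94z - 0.561z^2.
Stationarity requires all roots to lie outside the unit circle, i.e. |z| > 1 for every root.
Set 1 + (0.94) z + (-0.561) z^2 = 0, i.e. a z^2 + b z + c = 0 with a = -0.561, b = 0.94, c = 1.
Discriminant D = b^2 - 4ac = (0.94)^2 - 4*(-0.561)*1 = 0.8836 - (-2.244) = 3.1276.
D >= 0, so the roots are real: z = (-b +/- sqrt(D)) / (2a) = (-0.94 +/- 1.768502) / (-1.122).
  z_1 = (-0.94 + 1.768502) / (-1.122) = -0.7384,   |z_1| = 0.7384.
  z_2 = (-0.94 - 1.768502) / (-1.122) = 2.414,   |z_2| = 2.414.
Moduli of all roots: 0.7384, 2.4140.
All moduli strictly greater than 1? No.
Verdict: Not stationary.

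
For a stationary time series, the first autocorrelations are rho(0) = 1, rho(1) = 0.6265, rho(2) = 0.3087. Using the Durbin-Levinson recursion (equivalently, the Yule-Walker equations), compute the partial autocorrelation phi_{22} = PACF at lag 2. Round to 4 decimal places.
\phi_{22} = -0.1379

The PACF at lag k is phi_{kk}, the last component of the solution
to the Yule-Walker system G_k phi = r_k where
  (G_k)_{ij} = rho(|i - j|), (r_k)_i = rho(i), i,j = 1..k.
Equivalently, Durbin-Levinson gives phi_{kk} iteratively:
  phi_{11} = rho(1)
  phi_{kk} = [rho(k) - sum_{j=1..k-1} phi_{k-1,j} rho(k-j)]
            / [1 - sum_{j=1..k-1} phi_{k-1,j} rho(j)],
  phi_{k,j} = phi_{k-1,j} - phi_{kk} phi_{k-1,k-j},  j = 1..k-1.
Step k = 1:
  phi_11 = rho(1) = 0.6265.
Step k = 2:
  phi_22 = [rho(2) - phi_11 rho(1)] / [1 - phi_11 rho(1)] = [0.3087 - (0.6265)(0.6265)] / [1 - (0.6265)(0.6265)]
         = -0.08380225 / 0.60749775 = -0.1379.
Therefore phi_{22} = -0.1379.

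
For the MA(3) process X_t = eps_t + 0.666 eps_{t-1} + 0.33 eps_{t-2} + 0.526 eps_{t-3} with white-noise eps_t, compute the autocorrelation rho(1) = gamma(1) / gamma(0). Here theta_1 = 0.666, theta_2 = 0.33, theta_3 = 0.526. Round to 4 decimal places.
\rho(1) = 0.5792

For an MA(q) process with theta_0 = 1, the autocovariance is
  gamma(k) = sigma^2 * sum_{i=0..q-k} theta_i * theta_{i+k},
and rho(k) = gamma(k) / gamma(0). Sigma^2 cancels.
  numerator   = (1)*(0.666) + (0.666)*(0.33) + (0.33)*(0.526) = 1.05936.
  denominator = (1)^2 + (0.666)^2 + (0.33)^2 + (0.526)^2 = 1.829132.
  rho(1) = 1.05936 / 1.829132 = 0.5792.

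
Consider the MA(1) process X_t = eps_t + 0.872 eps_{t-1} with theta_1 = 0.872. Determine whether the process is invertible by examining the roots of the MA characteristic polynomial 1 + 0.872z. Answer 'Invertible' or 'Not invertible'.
\text{Invertible}

The MA(q) characteristic polynomial is P(z) = 1 + 0.872z.
Invertibility requires all roots to lie outside the unit circle, i.e. |z| > 1 for every root.
This is linear in z: 1 + (0.872) z = 0  =>  z = -1/(0.872) = -1.146789,  |z| = 1.146789.
Moduli of all roots: 1.1468.
All moduli strictly greater than 1? Yes.
Verdict: Invertible.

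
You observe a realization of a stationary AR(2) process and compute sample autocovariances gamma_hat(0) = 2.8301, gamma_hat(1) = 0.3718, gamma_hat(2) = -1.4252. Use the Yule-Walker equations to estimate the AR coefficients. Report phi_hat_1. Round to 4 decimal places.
\hat\phi_{1} = 0.2010

The Yule-Walker equations for an AR(p) process read, in matrix form,
  Gamma_p phi = r_p,   with   (Gamma_p)_{ij} = gamma(|i - j|),
                       (r_p)_i = gamma(i),   i,j = 1..p.
Substitute the sample gammas (Toeplitz matrix and right-hand side of size 2):
  Gamma_p = [[2.8301, 0.3718], [0.3718, 2.8301]]
  r_p     = [0.3718, -1.4252]
Written out:
  2.8301 phi_1 + 0.3718 phi_2 = 0.3718
  0.3718 phi_1 + 2.8301 phi_2 = -1.4252
Solve by Cramer's rule:
  det = gamma(0)^2 - gamma(1)^2 = (2.8301)^2 - (0.3718)^2 = 8.00946601 - 0.13823524 = 7.87123077
  phi_hat_1 = [gamma(1) gamma(0) - gamma(1) gamma(2)] / det = [(0.3718)(2.8301) - (0.3718)(-1.4252)] / 7.87123077 = 1.58212054 / 7.87123077 = 0.201
  phi_hat_2 = [gamma(0) gamma(2) - gamma(1)^2] / det = [(2.8301)(-1.4252) - (0.3718)^2] / 7.87123077 = -4.17169376 / 7.87123077 = -0.53
So phi_hat = [0.2010, -0.5300].
Therefore phi_hat_1 = 0.2010.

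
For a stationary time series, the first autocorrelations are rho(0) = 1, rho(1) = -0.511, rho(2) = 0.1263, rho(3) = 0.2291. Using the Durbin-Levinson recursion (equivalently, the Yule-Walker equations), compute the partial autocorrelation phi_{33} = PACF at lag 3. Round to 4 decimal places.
\phi_{33} = 0.2970

The PACF at lag k is phi_{kk}, the last component of the solution
to the Yule-Walker system G_k phi = r_k where
  (G_k)_{ij} = rho(|i - j|), (r_k)_i = rho(i), i,j = 1..k.
Equivalently, Durbin-Levinson gives phi_{kk} iteratively:
  phi_{11} = rho(1)
  phi_{kk} = [rho(k) - sum_{j=1..k-1} phi_{k-1,j} rho(k-j)]
            / [1 - sum_{j=1..k-1} phi_{k-1,j} rho(j)],
  phi_{k,j} = phi_{k-1,j} - phi_{kk} phi_{k-1,k-j},  j = 1..k-1.
Step k = 1:
  phi_11 = rho(1) = -0.511.
Step k = 2:
  phi_22 = [rho(2) - phi_11 rho(1)] / [1 - phi_11 rho(1)] = [0.1263 - (-0.511)(-0.511)] / [1 - (-0.511)(-0.511)]
         = -0.134821 / 0.738879 = -0.182467.
  Update: phi_21 = phi_11 - phi_22 phi_11 = -0.511 - (-0.182467)(-0.511) = -0.604241.
Step k = 3:
  phi_33 = [rho(3) - phi_21 rho(2) - phi_22 rho(1)] / [1 - phi_21 rho(1) - phi_22 rho(2)]
    numerator   = 0.2291 - (-0.604241)(0.1263) - (-0.182467)(-0.511) = 0.21217498
    denominator = 1 - (-0.604241)(-0.511) - (-0.182467)(0.1263) = 0.71427862
  phi_33 = 0.21217498 / 0.71427862 = 0.297.
Therefore phi_{33} = 0.2970.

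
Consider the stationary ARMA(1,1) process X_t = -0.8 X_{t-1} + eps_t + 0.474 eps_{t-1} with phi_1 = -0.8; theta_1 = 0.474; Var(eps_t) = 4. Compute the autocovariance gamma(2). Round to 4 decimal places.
\gamma(2) = 1.7989

Multiply the model equation by X_{t-k} and take expectations. With theta_0 = psi_0 = 1 and psi_j the MA(infinity) weights, this gives
  gamma(k) - sum_i phi_i gamma(k-i) = c_k,
  c_k = sigma^2 * sum_{j=k..q} theta_j psi_{j-k}   (c_k = 0 for k > q),
using gamma(-m) = gamma(m).
psi-weights needed (psi_j = theta_j + sum_i phi_i psi_{j-i}):
  psi_1 = theta_1 + phi_1 = 0.474 + (-0.8) = -0.326
Right-hand sides:
  c_0 = sigma^2 (1 + theta_1 psi_1) = 4 * (1 + (0.474)(-0.326)) = 4 * 0.845476 = 3.381904
  c_1 = sigma^2 theta_1 = 4 * (0.474) = 1.896
  c_2 = 0
Equations for k = 0 and k = 1 (AR order 1):
  gamma(0) = phi_1 gamma(1) + c_0
  gamma(1) = phi_1 gamma(0) + c_1
Substituting the second into the first: gamma(0) (1 - phi_1^2) = c_0 + phi_1 c_1, so
  gamma(0) = (c_0 + phi_1 c_1) / (1 - phi_1^2) = (3.381904 + (-0.8)(1.896)) / (1 - (-0.8)^2) = 1.865104 / 0.36 = 5.180844.
  gamma(1) = phi_1 gamma(0) + c_1 = (-0.8)(5.180844) + (1.896) = -2.248676.
For k = 2 (> q): gamma(2) = phi_1 gamma(1) = (-0.8)(-2.248676) = 1.79894.
Therefore gamma(2) = 1.7989 (to 4 decimal places).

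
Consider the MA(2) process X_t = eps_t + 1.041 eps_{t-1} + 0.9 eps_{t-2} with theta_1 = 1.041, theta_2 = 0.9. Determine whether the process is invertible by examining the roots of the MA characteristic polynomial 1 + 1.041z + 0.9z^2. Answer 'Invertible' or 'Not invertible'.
\text{Invertible}

The MA(q) characteristic polynomial is P(z) = 1 + 1.041z + 0.9z^2.
Invertibility requires all roots to lie outside the unit circle, i.e. |z| > 1 for every root.
Set 1 + (1.041) z + (0.9) z^2 = 0, i.e. a z^2 + b z + c = 0 with a = 0.9, b = 1.041, c = 1.
Discriminant D = b^2 - 4ac = (1.041)^2 - 4*(0.9)*1 = 1.083681 - (3.6) = -2.516319.
D < 0, so the roots are the complex-conjugate pair z = (-b +/- i sqrt(-D)) / (2a) = -0.5783 +/- 0.8813i.
For a conjugate pair |z|^2 = z * conj(z) = (product of roots) = c/a = 1/(0.9) = 1.111111, so |z| = sqrt(1.111111) = 1.0541 for both roots.
Moduli of all roots: 1.0541, 1.0541.
All moduli strictly greater than 1? Yes.
Verdict: Invertible.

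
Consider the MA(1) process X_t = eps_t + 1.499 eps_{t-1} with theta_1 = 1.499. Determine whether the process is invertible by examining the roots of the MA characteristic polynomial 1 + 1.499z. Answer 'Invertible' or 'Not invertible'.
\text{Not invertible}

The MA(q) characteristic polynomial is P(z) = 1 + 1.499z.
Invertibility requires all roots to lie outside the unit circle, i.e. |z| > 1 for every root.
This is linear in z: 1 + (1.499) z = 0  =>  z = -1/(1.499) = -0.667111,  |z| = 0.667111.
Moduli of all roots: 0.6671.
All moduli strictly greater than 1? No.
Verdict: Not invertible.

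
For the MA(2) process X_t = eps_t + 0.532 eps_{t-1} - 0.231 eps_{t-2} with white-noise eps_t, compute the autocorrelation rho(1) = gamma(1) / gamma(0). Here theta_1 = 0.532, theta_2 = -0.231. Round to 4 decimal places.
\rho(1) = 0.3061

For an MA(q) process with theta_0 = 1, the autocovariance is
  gamma(k) = sigma^2 * sum_{i=0..q-k} theta_i * theta_{i+k},
and rho(k) = gamma(k) / gamma(0). Sigma^2 cancels.
  numerator   = (1)*(0.532) + (0.532)*(-0.231) = 0.409108.
  denominator = (1)^2 + (0.532)^2 + (-0.231)^2 = 1.336385.
  rho(1) = 0.409108 / 1.336385 = 0.3061.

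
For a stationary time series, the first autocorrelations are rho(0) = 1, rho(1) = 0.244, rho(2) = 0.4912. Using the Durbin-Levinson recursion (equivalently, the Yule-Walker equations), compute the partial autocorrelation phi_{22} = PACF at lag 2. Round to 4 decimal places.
\phi_{22} = 0.4590

The PACF at lag k is phi_{kk}, the last component of the solution
to the Yule-Walker system G_k phi = r_k where
  (G_k)_{ij} = rho(|i - j|), (r_k)_i = rho(i), i,j = 1..k.
Equivalently, Durbin-Levinson gives phi_{kk} iteratively:
  phi_{11} = rho(1)
  phi_{kk} = [rho(k) - sum_{j=1..k-1} phi_{k-1,j} rho(k-j)]
            / [1 - sum_{j=1..k-1} phi_{k-1,j} rho(j)],
  phi_{k,j} = phi_{k-1,j} - phi_{kk} phi_{k-1,k-j},  j = 1..k-1.
Step k = 1:
  phi_11 = rho(1) = 0.244.
Step k = 2:
  phi_22 = [rho(2) - phi_11 rho(1)] / [1 - phi_11 rho(1)] = [0.4912 - (0.244)(0.244)] / [1 - (0.244)(0.244)]
         = 0.431664 / 0.940464 = 0.459.
Therefore phi_{22} = 0.4590.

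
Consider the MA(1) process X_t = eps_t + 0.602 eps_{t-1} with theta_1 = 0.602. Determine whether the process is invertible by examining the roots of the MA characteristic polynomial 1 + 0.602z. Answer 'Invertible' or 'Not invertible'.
\text{Invertible}

The MA(q) characteristic polynomial is P(z) = 1 + 0.602z.
Invertibility requires all roots to lie outside the unit circle, i.e. |z| > 1 for every root.
This is linear in z: 1 + (0.602) z = 0  =>  z = -1/(0.602) = -1.66113,  |z| = 1.66113.
Moduli of all roots: 1.6611.
All moduli strictly greater than 1? Yes.
Verdict: Invertible.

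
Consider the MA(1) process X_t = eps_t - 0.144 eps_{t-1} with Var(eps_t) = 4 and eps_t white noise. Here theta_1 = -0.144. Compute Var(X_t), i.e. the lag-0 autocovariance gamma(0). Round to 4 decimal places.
\gamma(0) = 4.0829

For an MA(q) process X_t = eps_t + sum_i theta_i eps_{t-i} with
Var(eps_t) = sigma^2, the variance is
  gamma(0) = sigma^2 * (1 + sum_i theta_i^2).
  sum_i theta_i^2 = (-0.144)^2 = 0.020736.
  gamma(0) = 4 * (1 + 0.020736) = 4 * 1.020736 = 4.082944, which rounds to 4.0829.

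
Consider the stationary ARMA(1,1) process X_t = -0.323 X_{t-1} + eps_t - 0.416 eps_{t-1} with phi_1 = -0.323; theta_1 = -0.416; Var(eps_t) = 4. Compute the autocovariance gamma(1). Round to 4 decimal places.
\gamma(1) = -3.7438

Multiply the model equation by X_{t-k} and take expectations. With theta_0 = psi_0 = 1 and psi_j the MA(infinity) weights, this gives
  gamma(k) - sum_i phi_i gamma(k-i) = c_k,
  c_k = sigma^2 * sum_{j=k..q} theta_j psi_{j-k}   (c_k = 0 for k > q),
using gamma(-m) = gamma(m).
psi-weights needed (psi_j = theta_j + sum_i phi_i psi_{j-i}):
  psi_1 = theta_1 + phi_1 = -0.416 + (-0.323) = -0.739
Right-hand sides:
  c_0 = sigma^2 (1 + theta_1 psi_1) = 4 * (1 + (-0.416)(-0.739)) = 4 * 1.307424 = 5.229696
  c_1 = sigma^2 theta_1 = 4 * (-0.416) = -1.664
  c_2 = 0
Equations for k = 0 and k = 1 (AR order 1):
  gamma(0) = phi_1 gamma(1) + c_0
  gamma(1) = phi_1 gamma(0) + c_1
Substituting the second into the first: gamma(0) (1 - phi_1^2) = c_0 + phi_1 c_1, so
  gamma(0) = (c_0 + phi_1 c_1) / (1 - phi_1^2) = (5.229696 + (-0.323)(-1.664)) / (1 - (-0.323)^2) = 5.767168 / 0.895671 = 6.438936.
  gamma(1) = phi_1 gamma(0) + c_1 = (-0.323)(6.438936) + (-1.664) = -3.743776.
Therefore gamma(1) = -3.7438 (to 4 decimal places).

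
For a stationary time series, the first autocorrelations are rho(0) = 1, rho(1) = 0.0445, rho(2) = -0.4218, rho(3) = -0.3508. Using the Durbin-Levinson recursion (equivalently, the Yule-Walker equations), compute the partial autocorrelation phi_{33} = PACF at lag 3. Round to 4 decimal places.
\phi_{33} = -0.3730

The PACF at lag k is phi_{kk}, the last component of the solution
to the Yule-Walker system G_k phi = r_k where
  (G_k)_{ij} = rho(|i - j|), (r_k)_i = rho(i), i,j = 1..k.
Equivalently, Durbin-Levinson gives phi_{kk} iteratively:
  phi_{11} = rho(1)
  phi_{kk} = [rho(k) - sum_{j=1..k-1} phi_{k-1,j} rho(k-j)]
            / [1 - sum_{j=1..k-1} phi_{k-1,j} rho(j)],
  phi_{k,j} = phi_{k-1,j} - phi_{kk} phi_{k-1,k-j},  j = 1..k-1.
Step k = 1:
  phi_11 = rho(1) = 0.0445.
Step k = 2:
  phi_22 = [rho(2) - phi_11 rho(1)] / [1 - phi_11 rho(1)] = [-0.4218 - (0.0445)(0.0445)] / [1 - (0.0445)(0.0445)]
         = -0.42378025 / 0.99801975 = -0.424621.
  Update: phi_21 = phi_11 - phi_22 phi_11 = 0.0445 - (-0.424621)(0.0445) = 0.063396.
Step k = 3:
  phi_33 = [rho(3) - phi_21 rho(2) - phi_22 rho(1)] / [1 - phi_21 rho(1) - phi_22 rho(2)]
    numerator   = -0.3508 - (0.063396)(-0.4218) - (-0.424621)(0.0445) = -0.30516408
    denominator = 1 - (0.063396)(0.0445) - (-0.424621)(-0.4218) = 0.81807371
  phi_33 = -0.30516408 / 0.81807371 = -0.373.
Therefore phi_{33} = -0.3730.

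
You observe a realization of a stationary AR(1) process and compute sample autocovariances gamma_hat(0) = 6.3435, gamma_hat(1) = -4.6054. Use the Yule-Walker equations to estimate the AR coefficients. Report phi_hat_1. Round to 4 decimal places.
\hat\phi_{1} = -0.7260

The Yule-Walker equations for an AR(p) process read, in matrix form,
  Gamma_p phi = r_p,   with   (Gamma_p)_{ij} = gamma(|i - j|),
                       (r_p)_i = gamma(i),   i,j = 1..p.
Substitute the sample gammas (Toeplitz matrix and right-hand side of size 1):
  Gamma_p = [[6.3435]]
  r_p     = [-4.6054]
With p = 1 this is the single equation gamma(0) phi_1 = gamma(1):
  phi_hat_1 = gamma(1) / gamma(0) = -4.6054 / 6.3435 = -0.7260.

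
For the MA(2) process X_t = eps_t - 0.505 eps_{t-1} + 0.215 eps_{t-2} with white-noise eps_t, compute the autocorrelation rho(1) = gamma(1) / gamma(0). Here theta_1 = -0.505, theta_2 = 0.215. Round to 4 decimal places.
\rho(1) = -0.4715

For an MA(q) process with theta_0 = 1, the autocovariance is
  gamma(k) = sigma^2 * sum_{i=0..q-k} theta_i * theta_{i+k},
and rho(k) = gamma(k) / gamma(0). Sigma^2 cancels.
  numerator   = (1)*(-0.505) + (-0.505)*(0.215) = -0.613575.
  denominator = (1)^2 + (-0.505)^2 + (0.215)^2 = 1.30125.
  rho(1) = -0.613575 / 1.30125 = -0.4715.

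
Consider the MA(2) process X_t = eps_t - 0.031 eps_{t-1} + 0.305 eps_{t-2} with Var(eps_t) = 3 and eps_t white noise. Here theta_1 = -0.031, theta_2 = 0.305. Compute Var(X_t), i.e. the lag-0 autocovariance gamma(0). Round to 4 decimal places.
\gamma(0) = 3.2820

For an MA(q) process X_t = eps_t + sum_i theta_i eps_{t-i} with
Var(eps_t) = sigma^2, the variance is
  gamma(0) = sigma^2 * (1 + sum_i theta_i^2).
  sum_i theta_i^2 = (-0.031)^2 + (0.305)^2 = 0.000961 + 0.093025 = 0.093986.
  gamma(0) = 3 * (1 + 0.093986) = 3 * 1.093986 = 3.281958, which rounds to 3.2820.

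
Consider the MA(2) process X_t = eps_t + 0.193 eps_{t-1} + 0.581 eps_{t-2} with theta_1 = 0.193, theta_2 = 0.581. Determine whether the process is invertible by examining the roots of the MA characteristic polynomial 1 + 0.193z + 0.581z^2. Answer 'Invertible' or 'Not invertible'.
\text{Invertible}

The MA(q) characteristic polynomial is P(z) = 1 + 0.193z + 0.581z^2.
Invertibility requires all roots to lie outside the unit circle, i.e. |z| > 1 for every root.
Set 1 + (0.193) z + (0.581) z^2 = 0, i.e. a z^2 + b z + c = 0 with a = 0.581, b = 0.193, c = 1.
Discriminant D = b^2 - 4ac = (0.193)^2 - 4*(0.581)*1 = 0.037249 - (2.324) = -2.286751.
D < 0, so the roots are the complex-conjugate pair z = (-b +/- i sqrt(-D)) / (2a) = -0.1661 +/- 1.3014i.
For a conjugate pair |z|^2 = z * conj(z) = (product of roots) = c/a = 1/(0.581) = 1.72117, so |z| = sqrt(1.72117) = 1.3119 for both roots.
Moduli of all roots: 1.3119, 1.3119.
All moduli strictly greater than 1? Yes.
Verdict: Invertible.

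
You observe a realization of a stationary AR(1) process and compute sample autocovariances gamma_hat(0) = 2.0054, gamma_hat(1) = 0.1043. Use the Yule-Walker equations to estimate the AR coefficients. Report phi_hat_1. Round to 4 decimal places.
\hat\phi_{1} = 0.0520

The Yule-Walker equations for an AR(p) process read, in matrix form,
  Gamma_p phi = r_p,   with   (Gamma_p)_{ij} = gamma(|i - j|),
                       (r_p)_i = gamma(i),   i,j = 1..p.
Substitute the sample gammas (Toeplitz matrix and right-hand side of size 1):
  Gamma_p = [[2.0054]]
  r_p     = [0.1043]
With p = 1 this is the single equation gamma(0) phi_1 = gamma(1):
  phi_hat_1 = gamma(1) / gamma(0) = 0.1043 / 2.0054 = 0.0520.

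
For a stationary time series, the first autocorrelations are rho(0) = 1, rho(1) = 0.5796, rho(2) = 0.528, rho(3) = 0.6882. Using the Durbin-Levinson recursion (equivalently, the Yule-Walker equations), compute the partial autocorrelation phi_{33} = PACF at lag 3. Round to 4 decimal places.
\phi_{33} = 0.4980

The PACF at lag k is phi_{kk}, the last component of the solution
to the Yule-Walker system G_k phi = r_k where
  (G_k)_{ij} = rho(|i - j|), (r_k)_i = rho(i), i,j = 1..k.
Equivalently, Durbin-Levinson gives phi_{kk} iteratively:
  phi_{11} = rho(1)
  phi_{kk} = [rho(k) - sum_{j=1..k-1} phi_{k-1,j} rho(k-j)]
            / [1 - sum_{j=1..k-1} phi_{k-1,j} rho(j)],
  phi_{k,j} = phi_{k-1,j} - phi_{kk} phi_{k-1,k-j},  j = 1..k-1.
Step k = 1:
  phi_11 = rho(1) = 0.5796.
Step k = 2:
  phi_22 = [rho(2) - phi_11 rho(1)] / [1 - phi_11 rho(1)] = [0.528 - (0.5796)(0.5796)] / [1 - (0.5796)(0.5796)]
         = 0.19206384 / 0.66406384 = 0.289225.
  Update: phi_21 = phi_11 - phi_22 phi_11 = 0.5796 - (0.289225)(0.5796) = 0.411965.
Step k = 3:
  phi_33 = [rho(3) - phi_21 rho(2) - phi_22 rho(1)] / [1 - phi_21 rho(1) - phi_22 rho(2)]
    numerator   = 0.6882 - (0.411965)(0.528) - (0.289225)(0.5796) = 0.30304758
    denominator = 1 - (0.411965)(0.5796) - (0.289225)(0.528) = 0.60851418
  phi_33 = 0.30304758 / 0.60851418 = 0.498.
Therefore phi_{33} = 0.4980.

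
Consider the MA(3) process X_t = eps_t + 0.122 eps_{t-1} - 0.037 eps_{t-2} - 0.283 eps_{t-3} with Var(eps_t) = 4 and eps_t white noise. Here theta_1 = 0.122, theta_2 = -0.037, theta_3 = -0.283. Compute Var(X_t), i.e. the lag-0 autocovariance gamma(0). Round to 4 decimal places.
\gamma(0) = 4.3854

For an MA(q) process X_t = eps_t + sum_i theta_i eps_{t-i} with
Var(eps_t) = sigma^2, the variance is
  gamma(0) = sigma^2 * (1 + sum_i theta_i^2).
  sum_i theta_i^2 = (0.122)^2 + (-0.037)^2 + (-0.283)^2 = 0.014884 + 0.001369 + 0.080089 = 0.096342.
  gamma(0) = 4 * (1 + 0.096342) = 4 * 1.096342 = 4.385368, which rounds to 4.3854.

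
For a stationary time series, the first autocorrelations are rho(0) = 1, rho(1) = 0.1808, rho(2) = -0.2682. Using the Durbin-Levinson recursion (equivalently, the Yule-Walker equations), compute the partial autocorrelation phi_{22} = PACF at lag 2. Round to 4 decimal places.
\phi_{22} = -0.3111

The PACF at lag k is phi_{kk}, the last component of the solution
to the Yule-Walker system G_k phi = r_k where
  (G_k)_{ij} = rho(|i - j|), (r_k)_i = rho(i), i,j = 1..k.
Equivalently, Durbin-Levinson gives phi_{kk} iteratively:
  phi_{11} = rho(1)
  phi_{kk} = [rho(k) - sum_{j=1..k-1} phi_{k-1,j} rho(k-j)]
            / [1 - sum_{j=1..k-1} phi_{k-1,j} rho(j)],
  phi_{k,j} = phi_{k-1,j} - phi_{kk} phi_{k-1,k-j},  j = 1..k-1.
Step k = 1:
  phi_11 = rho(1) = 0.1808.
Step k = 2:
  phi_22 = [rho(2) - phi_11 rho(1)] / [1 - phi_11 rho(1)] = [-0.2682 - (0.1808)(0.1808)] / [1 - (0.1808)(0.1808)]
         = -0.30088864 / 0.96731136 = -0.3111.
Therefore phi_{22} = -0.3111.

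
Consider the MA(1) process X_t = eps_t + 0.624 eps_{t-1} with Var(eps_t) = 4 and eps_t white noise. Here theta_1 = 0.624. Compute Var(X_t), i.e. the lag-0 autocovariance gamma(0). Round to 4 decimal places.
\gamma(0) = 5.5575

For an MA(q) process X_t = eps_t + sum_i theta_i eps_{t-i} with
Var(eps_t) = sigma^2, the variance is
  gamma(0) = sigma^2 * (1 + sum_i theta_i^2).
  sum_i theta_i^2 = (0.624)^2 = 0.389376.
  gamma(0) = 4 * (1 + 0.389376) = 4 * 1.389376 = 5.557504, which rounds to 5.5575.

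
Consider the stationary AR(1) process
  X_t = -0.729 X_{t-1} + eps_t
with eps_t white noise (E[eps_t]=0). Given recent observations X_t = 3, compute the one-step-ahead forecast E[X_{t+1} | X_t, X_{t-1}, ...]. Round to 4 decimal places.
E[X_{t+1} \mid \mathcal F_t] = -2.1870

For an AR(p) model X_t = c + sum_i phi_i X_{t-i} + eps_t, the
one-step-ahead conditional mean is
  E[X_{t+1} | X_t, ...] = c + sum_i phi_i X_{t+1-i}.
Substitute known values:
  E[X_{t+1} | ...] = (-0.729) * (3)
                   = -2.1870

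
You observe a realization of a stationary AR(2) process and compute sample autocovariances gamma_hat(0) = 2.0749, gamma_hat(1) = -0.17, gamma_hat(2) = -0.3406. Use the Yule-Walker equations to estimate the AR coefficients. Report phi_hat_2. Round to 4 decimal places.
\hat\phi_{2} = -0.1720

The Yule-Walker equations for an AR(p) process read, in matrix form,
  Gamma_p phi = r_p,   with   (Gamma_p)_{ij} = gamma(|i - j|),
                       (r_p)_i = gamma(i),   i,j = 1..p.
Substitute the sample gammas (Toeplitz matrix and right-hand side of size 2):
  Gamma_p = [[2.0749, -0.17], [-0.17, 2.0749]]
  r_p     = [-0.17, -0.3406]
Written out:
  2.0749 phi_1 - 0.17 phi_2 = -0.17
  -0.17 phi_1 + 2.0749 phi_2 = -0.3406
Solve by Cramer's rule:
  det = gamma(0)^2 - gamma(1)^2 = (2.0749)^2 - (-0.17)^2 = 4.30521001 - 0.0289 = 4.27631001
  phi_hat_1 = [gamma(1) gamma(0) - gamma(1) gamma(2)] / det = [(-0.17)(2.0749) - (-0.17)(-0.3406)] / 4.27631001 = -0.410635 / 4.27631001 = -0.096
  phi_hat_2 = [gamma(0) gamma(2) - gamma(1)^2] / det = [(2.0749)(-0.3406) - (-0.17)^2] / 4.27631001 = -0.73561094 / 4.27631001 = -0.172
So phi_hat = [-0.0960, -0.1720].
Therefore phi_hat_2 = -0.1720.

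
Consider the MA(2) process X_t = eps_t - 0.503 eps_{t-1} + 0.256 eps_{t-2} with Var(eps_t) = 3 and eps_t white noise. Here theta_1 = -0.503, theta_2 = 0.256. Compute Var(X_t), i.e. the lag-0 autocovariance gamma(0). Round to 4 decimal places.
\gamma(0) = 3.9556

For an MA(q) process X_t = eps_t + sum_i theta_i eps_{t-i} with
Var(eps_t) = sigma^2, the variance is
  gamma(0) = sigma^2 * (1 + sum_i theta_i^2).
  sum_i theta_i^2 = (-0.503)^2 + (0.256)^2 = 0.253009 + 0.065536 = 0.318545.
  gamma(0) = 3 * (1 + 0.318545) = 3 * 1.318545 = 3.955635, which rounds to 3.9556.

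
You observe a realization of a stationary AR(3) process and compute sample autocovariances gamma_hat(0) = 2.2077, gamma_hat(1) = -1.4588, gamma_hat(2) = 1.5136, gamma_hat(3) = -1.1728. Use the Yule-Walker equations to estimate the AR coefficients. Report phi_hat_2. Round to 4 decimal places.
\hat\phi_{2} = 0.4530

The Yule-Walker equations for an AR(p) process read, in matrix form,
  Gamma_p phi = r_p,   with   (Gamma_p)_{ij} = gamma(|i - j|),
                       (r_p)_i = gamma(i),   i,j = 1..p.
Substitute the sample gammas (Toeplitz matrix and right-hand side of size 3):
  Gamma_p = [[2.2077, -1.4588, 1.5136], [-1.4588, 2.2077, -1.4588], [1.5136, -1.4588, 2.2077]]
  r_p     = [-1.4588, 1.5136, -1.1728]
Written out (R1..R3):
  (R1) 2.2077 phi_1 - 1.4588 phi_2 + 1.5136 phi_3 = -1.4588
  (R2) -1.4588 phi_1 + 2.2077 phi_2 - 1.4588 phi_3 = 1.5136
  (R3) 1.5136 phi_1 - 1.4588 phi_2 + 2.2077 phi_3 = -1.1728
Gaussian elimination:
  R2 <- R2 - (-1.4588/2.2077) R1 = R2 - (-0.660778) R1:  1.243757 phi_2 - 0.458646 phi_3 = 0.549657
  R3 <- R3 - (1.5136/2.2077) R1 = R3 - (0.6856) R1:  -0.458646 phi_2 + 1.169975 phi_3 = -0.172646
  R3 <- R3 - (-0.458646/1.243757) R2 = R3 - (-0.368759) R2:  1.000845 phi_3 = 0.030045
Back-substitution:
  phi_hat_3 = 0.030045 / 1.000845 = 0.030019
  phi_hat_2 = (0.549657 - (-0.458646)(0.030019)) / 1.243757 = 0.453003
  phi_hat_1 = (-1.4588 - (-1.4588)(0.453003) - (1.5136)(0.030019)) / 2.2077 = -0.382025
So phi_hat = [-0.3820, 0.4530, 0.0300].
Therefore phi_hat_2 = 0.4530.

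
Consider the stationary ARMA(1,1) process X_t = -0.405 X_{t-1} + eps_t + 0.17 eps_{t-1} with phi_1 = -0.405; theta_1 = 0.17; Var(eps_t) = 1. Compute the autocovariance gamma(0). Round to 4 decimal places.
\gamma(0) = 1.0661

Multiply the model equation by X_{t-k} and take expectations. With theta_0 = psi_0 = 1 and psi_j the MA(infinity) weights, this gives
  gamma(k) - sum_i phi_i gamma(k-i) = c_k,
  c_k = sigma^2 * sum_{j=k..q} theta_j psi_{j-k}   (c_k = 0 for k > q),
using gamma(-m) = gamma(m).
psi-weights needed (psi_j = theta_j + sum_i phi_i psi_{j-i}):
  psi_1 = theta_1 + phi_1 = 0.17 + (-0.405) = -0.235
Right-hand sides:
  c_0 = sigma^2 (1 + theta_1 psi_1) = 1 * (1 + (0.17)(-0.235)) = 1 * 0.96005 = 0.96005
  c_1 = sigma^2 theta_1 = 1 * (0.17) = 0.17
  c_2 = 0
Equations for k = 0 and k = 1 (AR order 1):
  gamma(0) = phi_1 gamma(1) + c_0
  gamma(1) = phi_1 gamma(0) + c_1
Substituting the second into the first: gamma(0) (1 - phi_1^2) = c_0 + phi_1 c_1, so
  gamma(0) = (c_0 + phi_1 c_1) / (1 - phi_1^2) = (0.96005 + (-0.405)(0.17)) / (1 - (-0.405)^2) = 0.8912 / 0.835975 = 1.066061.
Therefore gamma(0) = 1.0661 (to 4 decimal places).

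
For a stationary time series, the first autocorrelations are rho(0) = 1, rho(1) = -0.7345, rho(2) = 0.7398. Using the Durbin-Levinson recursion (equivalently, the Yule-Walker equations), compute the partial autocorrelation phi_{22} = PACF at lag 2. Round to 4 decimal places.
\phi_{22} = 0.4350

The PACF at lag k is phi_{kk}, the last component of the solution
to the Yule-Walker system G_k phi = r_k where
  (G_k)_{ij} = rho(|i - j|), (r_k)_i = rho(i), i,j = 1..k.
Equivalently, Durbin-Levinson gives phi_{kk} iteratively:
  phi_{11} = rho(1)
  phi_{kk} = [rho(k) - sum_{j=1..k-1} phi_{k-1,j} rho(k-j)]
            / [1 - sum_{j=1..k-1} phi_{k-1,j} rho(j)],
  phi_{k,j} = phi_{k-1,j} - phi_{kk} phi_{k-1,k-j},  j = 1..k-1.
Step k = 1:
  phi_11 = rho(1) = -0.7345.
Step k = 2:
  phi_22 = [rho(2) - phi_11 rho(1)] / [1 - phi_11 rho(1)] = [0.7398 - (-0.7345)(-0.7345)] / [1 - (-0.7345)(-0.7345)]
         = 0.20030975 / 0.46050975 = 0.435.
Therefore phi_{22} = 0.4350.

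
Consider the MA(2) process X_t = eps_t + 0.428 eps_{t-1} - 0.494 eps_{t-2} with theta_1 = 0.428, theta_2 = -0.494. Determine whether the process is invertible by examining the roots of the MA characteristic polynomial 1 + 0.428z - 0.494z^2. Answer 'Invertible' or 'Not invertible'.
\text{Invertible}

The MA(q) characteristic polynomial is P(z) = 1 + 0.428z - 0.494z^2.
Invertibility requires all roots to lie outside the unit circle, i.e. |z| > 1 for every root.
Set 1 + (0.428) z + (-0.494) z^2 = 0, i.e. a z^2 + b z + c = 0 with a = -0.494, b = 0.428, c = 1.
Discriminant D = b^2 - 4ac = (0.428)^2 - 4*(-0.494)*1 = 0.183184 - (-1.976) = 2.159184.
D >= 0, so the roots are real: z = (-b +/- sqrt(D)) / (2a) = (-0.428 +/- 1.469416) / (-0.988).
  z_1 = (-0.428 + 1.469416) / (-0.988) = -1.0541,   |z_1| = 1.0541.
  z_2 = (-0.428 - 1.469416) / (-0.988) = 1.9205,   |z_2| = 1.9205.
Moduli of all roots: 1.0541, 1.9205.
All moduli strictly greater than 1? Yes.
Verdict: Invertible.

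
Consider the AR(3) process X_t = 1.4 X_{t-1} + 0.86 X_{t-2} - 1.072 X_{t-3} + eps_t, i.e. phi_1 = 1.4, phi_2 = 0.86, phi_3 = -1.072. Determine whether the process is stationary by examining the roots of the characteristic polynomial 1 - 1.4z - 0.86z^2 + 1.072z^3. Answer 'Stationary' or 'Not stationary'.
\text{Not stationary}

The AR(p) characteristic polynomial is P(z) = 1 - 1.4z - 0.86z^2 + 1.072z^3.
Stationarity requires all roots to lie outside the unit circle, i.e. |z| > 1 for every root.
Degree 3: look for a simple real root z0 first, then factor out (1 - z/z0) and solve the remaining quadratic.
Testing z0 = 1.25: P(1.25) = 1 + (-1.4)(1.25) + (-0.86)(1.25)^2 + (1.072)(1.25)^3
  = 1 + (-1.75) + (-1.34375) + (2.09375) = 0.  So z_0 = 1.25 is a root, |z_0| = 1.25.
Divide out the factor (1 - 0.8 z) = (1 - z/z0) (since 1/z0 = 0.8):
  P(z) = (1 - 0.8 z)(1 + (-0.6) z + (-1.34) z^2)
  [check: z-coef -0.6 - (0.8) = -1.4; z^2-coef -1.34 - (0.8)(-0.6) = -0.86; z^3-coef -(0.8)(-1.34) = 1.072.]
Remaining roots from the quadratic factor 1 + (-0.6) z + (-1.34) z^2:
  Set 1 + (-0.6) z + (-1.34) z^2 = 0, i.e. a z^2 + b z + c = 0 with a = -1.34, b = -0.6, c = 1.
  Discriminant D = b^2 - 4ac = (-0.6)^2 - 4*(-1.34)*1 = 0.36 - (-5.36) = 5.72.
  D >= 0, so the roots are real: z = (-b +/- sqrt(D)) / (2a) = (0.6 +/- 2.391652) / (-2.68).
    z_1 = (0.6 + 2.391652) / (-2.68) = -1.1163,   |z_1| = 1.1163.
    z_2 = (0.6 - 2.391652) / (-2.68) = 0.6685,   |z_2| = 0.6685.
Moduli of all roots: 1.2500, 1.1163, 0.6685.
All moduli strictly greater than 1? No.
Verdict: Not stationary.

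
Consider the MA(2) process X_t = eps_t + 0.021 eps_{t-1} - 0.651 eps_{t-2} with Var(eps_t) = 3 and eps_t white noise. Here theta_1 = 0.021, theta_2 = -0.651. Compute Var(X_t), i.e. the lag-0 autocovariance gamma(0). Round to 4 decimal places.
\gamma(0) = 4.2727

For an MA(q) process X_t = eps_t + sum_i theta_i eps_{t-i} with
Var(eps_t) = sigma^2, the variance is
  gamma(0) = sigma^2 * (1 + sum_i theta_i^2).
  sum_i theta_i^2 = (0.021)^2 + (-0.651)^2 = 0.000441 + 0.423801 = 0.424242.
  gamma(0) = 3 * (1 + 0.424242) = 3 * 1.424242 = 4.272726, which rounds to 4.2727.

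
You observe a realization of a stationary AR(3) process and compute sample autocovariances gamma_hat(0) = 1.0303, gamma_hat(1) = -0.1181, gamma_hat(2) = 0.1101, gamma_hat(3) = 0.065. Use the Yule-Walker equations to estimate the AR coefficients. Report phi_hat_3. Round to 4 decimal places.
\hat\phi_{3} = 0.0870

The Yule-Walker equations for an AR(p) process read, in matrix form,
  Gamma_p phi = r_p,   with   (Gamma_p)_{ij} = gamma(|i - j|),
                       (r_p)_i = gamma(i),   i,j = 1..p.
Substitute the sample gammas (Toeplitz matrix and right-hand side of size 3):
  Gamma_p = [[1.0303, -0.1181, 0.1101], [-0.1181, 1.0303, -0.1181], [0.1101, -0.1181, 1.0303]]
  r_p     = [-0.1181, 0.1101, 0.065]
Written out (R1..R3):
  (R1) 1.0303 phi_1 - 0.1181 phi_2 + 0.1101 phi_3 = -0.1181
  (R2) -0.1181 phi_1 + 1.0303 phi_2 - 0.1181 phi_3 = 0.1101
  (R3) 0.1101 phi_1 - 0.1181 phi_2 + 1.0303 phi_3 = 0.065
Gaussian elimination:
  R2 <- R2 - (-0.1181/1.0303) R1 = R2 - (-0.114627) R1:  1.016763 phi_2 - 0.10548 phi_3 = 0.096563
  R3 <- R3 - (0.1101/1.0303) R1 = R3 - (0.106862) R1:  -0.10548 phi_2 + 1.018534 phi_3 = 0.07762
  R3 <- R3 - (-0.10548/1.016763) R2 = R3 - (-0.103741) R2:  1.007592 phi_3 = 0.087638
Back-substitution:
  phi_hat_3 = 0.087638 / 1.007592 = 0.086978
  phi_hat_2 = (0.096563 - (-0.10548)(0.086978)) / 1.016763 = 0.103994
  phi_hat_1 = (-0.1181 - (-0.1181)(0.103994) - (0.1101)(0.086978)) / 1.0303 = -0.112001
So phi_hat = [-0.1120, 0.1040, 0.0870].
Therefore phi_hat_3 = 0.0870.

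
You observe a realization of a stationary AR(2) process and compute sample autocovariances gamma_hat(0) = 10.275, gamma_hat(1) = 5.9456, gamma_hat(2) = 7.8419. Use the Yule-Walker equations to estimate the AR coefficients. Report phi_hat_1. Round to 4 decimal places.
\hat\phi_{1} = 0.2060

The Yule-Walker equations for an AR(p) process read, in matrix form,
  Gamma_p phi = r_p,   with   (Gamma_p)_{ij} = gamma(|i - j|),
                       (r_p)_i = gamma(i),   i,j = 1..p.
Substitute the sample gammas (Toeplitz matrix and right-hand side of size 2):
  Gamma_p = [[10.275, 5.9456], [5.9456, 10.275]]
  r_p     = [5.9456, 7.8419]
Written out:
  10.275 phi_1 + 5.9456 phi_2 = 5.9456
  5.9456 phi_1 + 10.275 phi_2 = 7.8419
Solve by Cramer's rule:
  det = gamma(0)^2 - gamma(1)^2 = (10.275)^2 - (5.9456)^2 = 105.575625 - 35.35015936 = 70.22546564
  phi_hat_1 = [gamma(1) gamma(0) - gamma(1) gamma(2)] / det = [(5.9456)(10.275) - (5.9456)(7.8419)] / 70.22546564 = 14.46623936 / 70.22546564 = 0.206
  phi_hat_2 = [gamma(0) gamma(2) - gamma(1)^2] / det = [(10.275)(7.8419) - (5.9456)^2] / 70.22546564 = 45.22536314 / 70.22546564 = 0.644
So phi_hat = [0.2060, 0.6440].
Therefore phi_hat_1 = 0.2060.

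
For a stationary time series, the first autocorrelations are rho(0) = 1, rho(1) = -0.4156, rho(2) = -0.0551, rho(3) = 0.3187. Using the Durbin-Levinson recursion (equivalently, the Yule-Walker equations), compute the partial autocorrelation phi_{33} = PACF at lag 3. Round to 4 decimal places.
\phi_{33} = 0.2290

The PACF at lag k is phi_{kk}, the last component of the solution
to the Yule-Walker system G_k phi = r_k where
  (G_k)_{ij} = rho(|i - j|), (r_k)_i = rho(i), i,j = 1..k.
Equivalently, Durbin-Levinson gives phi_{kk} iteratively:
  phi_{11} = rho(1)
  phi_{kk} = [rho(k) - sum_{j=1..k-1} phi_{k-1,j} rho(k-j)]
            / [1 - sum_{j=1..k-1} phi_{k-1,j} rho(j)],
  phi_{k,j} = phi_{k-1,j} - phi_{kk} phi_{k-1,k-j},  j = 1..k-1.
Step k = 1:
  phi_11 = rho(1) = -0.4156.
Step k = 2:
  phi_22 = [rho(2) - phi_11 rho(1)] / [1 - phi_11 rho(1)] = [-0.0551 - (-0.4156)(-0.4156)] / [1 - (-0.4156)(-0.4156)]
         = -0.22782336 / 0.82727664 = -0.27539.
  Update: phi_21 = phi_11 - phi_22 phi_11 = -0.4156 - (-0.27539)(-0.4156) = -0.530052.
Step k = 3:
  phi_33 = [rho(3) - phi_21 rho(2) - phi_22 rho(1)] / [1 - phi_21 rho(1) - phi_22 rho(2)]
    numerator   = 0.3187 - (-0.530052)(-0.0551) - (-0.27539)(-0.4156) = 0.17504223
    denominator = 1 - (-0.530052)(-0.4156) - (-0.27539)(-0.0551) = 0.76453646
  phi_33 = 0.17504223 / 0.76453646 = 0.229.
Therefore phi_{33} = 0.2290.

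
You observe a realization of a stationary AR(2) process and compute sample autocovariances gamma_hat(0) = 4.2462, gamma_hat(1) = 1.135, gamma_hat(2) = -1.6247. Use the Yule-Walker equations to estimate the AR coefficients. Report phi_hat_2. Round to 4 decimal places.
\hat\phi_{2} = -0.4890

The Yule-Walker equations for an AR(p) process read, in matrix form,
  Gamma_p phi = r_p,   with   (Gamma_p)_{ij} = gamma(|i - j|),
                       (r_p)_i = gamma(i),   i,j = 1..p.
Substitute the sample gammas (Toeplitz matrix and right-hand side of size 2):
  Gamma_p = [[4.2462, 1.135], [1.135, 4.2462]]
  r_p     = [1.135, -1.6247]
Written out:
  4.2462 phi_1 + 1.135 phi_2 = 1.135
  1.135 phi_1 + 4.2462 phi_2 = -1.6247
Solve by Cramer's rule:
  det = gamma(0)^2 - gamma(1)^2 = (4.2462)^2 - (1.135)^2 = 18.03021444 - 1.288225 = 16.74198944
  phi_hat_1 = [gamma(1) gamma(0) - gamma(1) gamma(2)] / det = [(1.135)(4.2462) - (1.135)(-1.6247)] / 16.74198944 = 6.6634715 / 16.74198944 = 0.398
  phi_hat_2 = [gamma(0) gamma(2) - gamma(1)^2] / det = [(4.2462)(-1.6247) - (1.135)^2] / 16.74198944 = -8.18702614 / 16.74198944 = -0.489
So phi_hat = [0.3980, -0.4890].
Therefore phi_hat_2 = -0.4890.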